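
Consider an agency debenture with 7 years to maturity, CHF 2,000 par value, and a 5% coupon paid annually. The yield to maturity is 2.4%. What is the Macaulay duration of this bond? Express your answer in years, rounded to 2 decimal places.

Periodic yield y = 0.024. Discount each cash flow and weight by its year:
  t   CF        PV=CF/(1+0.024)^t    t·PV
  1       100.00        97.6562        97.6562
  2       100.00        95.3674       190.7349
  3       100.00        93.1323       279.3968
  4       100.00        90.9495       363.7979
  5       100.00        88.8178       444.0892
  6       100.00        86.7362       520.4170
  7     2,100.00     1,778.7692    12,451.3843
  Σ                  2,331.4286    14,347.4763
Price P = Σ PV = 2,331.4286.
Macaulay duration = Σ(t·PV) / P = 14,347.4763 / 2,331.4286 = 6.15394 years.

6.15 years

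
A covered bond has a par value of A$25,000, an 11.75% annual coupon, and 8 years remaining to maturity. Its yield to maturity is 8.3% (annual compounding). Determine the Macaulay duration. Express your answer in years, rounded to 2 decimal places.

5.81 years

Periodic yield y = 0.083. Discount each cash flow and weight by its year:
  t   CF        PV=CF/(1+0.083)^t    t·PV
  1     2,937.50     2,712.3730     2,712.3730
  2     2,937.50     2,504.4996     5,008.9991
  3     2,937.50     2,312.5573     6,937.6719
  4     2,937.50     2,135.3253     8,541.3013
  5     2,937.50     1,971.6762     9,858.3810
  6     2,937.50     1,820.5690    10,923.4138
  7     2,937.50     1,681.0424    11,767.2971
  8    27,937.50    14,762.4992   118,099.9937
  Σ                 29,900.5421   173,849.4310
Price P = Σ PV = 29,900.5421.
Macaulay duration = Σ(t·PV) / P = 173,849.4310 / 29,900.5421 = 5.81426 years.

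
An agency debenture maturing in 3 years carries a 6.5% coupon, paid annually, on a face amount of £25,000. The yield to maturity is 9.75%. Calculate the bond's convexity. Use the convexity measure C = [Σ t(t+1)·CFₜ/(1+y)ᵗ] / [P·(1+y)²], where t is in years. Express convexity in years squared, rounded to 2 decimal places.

9.13

With y = 0.0975:
  t   CF        PV=CF/(1+0.0975)^t    t·PV        t(t+1)·PV
  1     1,625.00     1,480.6378     1,480.6378       2,961.2756
  2     1,625.00     1,349.1005     2,698.2010       8,094.6031
  3    26,625.00    20,140.7681    60,422.3044     241,689.2176
  Σ                 22,970.5065    64,601.1432     252,745.0963
P = 22,970.5065.
Convexity = Σ t(t+1)·PV / [P·(1+y)²] = 252,745.0963 / (22,970.5065 × 1.204506) = 9.13489.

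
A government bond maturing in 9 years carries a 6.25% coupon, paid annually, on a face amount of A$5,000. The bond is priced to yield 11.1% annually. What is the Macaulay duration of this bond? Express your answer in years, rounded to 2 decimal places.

Periodic yield y = 0.111. Discount each cash flow and weight by its year:
  t   CF        PV=CF/(1+0.111)^t    t·PV
  1       312.50       281.2781       281.2781
  2       312.50       253.1756       506.3513
  3       312.50       227.8809       683.6426
  4       312.50       205.1133       820.4531
  5       312.50       184.6204       923.1021
  6       312.50       166.1750       997.0500
  7       312.50       149.5725     1,047.0072
  8       312.50       134.6287     1,077.0293
  9     5,312.50     2,060.0246    18,540.2217
  Σ                  3,662.4691    24,876.1353
Price P = Σ PV = 3,662.4691.
Macaulay duration = Σ(t·PV) / P = 24,876.1353 / 3,662.4691 = 6.79218 years.

6.79 years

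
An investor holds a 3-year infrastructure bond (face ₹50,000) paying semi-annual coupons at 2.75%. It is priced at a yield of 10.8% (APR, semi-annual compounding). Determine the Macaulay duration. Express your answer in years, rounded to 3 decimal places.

2.885 years

Periodic yield y = 0.054. Discount each cash flow and weight by its period:
  t   CF        PV=CF/(1+0.054)^t    t·PV
  1       687.50       652.2770       652.2770
  2       687.50       618.8587     1,237.7173
  3       687.50       587.1524     1,761.4573
  4       687.50       557.0706     2,228.2825
  5       687.50       528.5300     2,642.6500
  6    50,687.50    36,970.6602   221,823.9613
  Σ                 39,914.5490   230,346.3456
Price P = Σ PV = 39,914.5490.
Macaulay duration = Σ(t·PV) / P = 230,346.3456 / 39,914.5490 = 5.77099 half-year periods.
In years: 5.77099 / 2 = 2.88549 years.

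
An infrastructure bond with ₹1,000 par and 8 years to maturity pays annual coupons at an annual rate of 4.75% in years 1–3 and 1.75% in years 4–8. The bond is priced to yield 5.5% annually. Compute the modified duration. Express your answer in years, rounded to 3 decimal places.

Periodic yield y = 0.055. First find Macaulay duration:
  t   CF        PV=CF/(1+0.055)^t    t·PV
  1        47.50        45.0237        45.0237
  2        47.50        42.6765        85.3530
  3        47.50        40.4516       121.3549
  4        17.50        14.1263        56.5052
  5        17.50        13.3899        66.9493
  6        17.50        12.6918        76.1508
  7        17.50        12.0301        84.2110
  8     1,017.50       663.0019     5,304.0148
  Σ                    843.3918     5,839.5627
P = 843.3918; Macaulay duration = 5,839.5627 / 843.3918 = 6.92390 years.
Modified duration = D_Mac / (1 + y) = 6.92390 / 1.055 = 6.56294 years.

6.563 years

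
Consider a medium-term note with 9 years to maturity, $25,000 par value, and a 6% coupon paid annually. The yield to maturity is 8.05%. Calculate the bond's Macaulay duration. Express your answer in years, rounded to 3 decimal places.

7.065 years

Periodic yield y = 0.0805. Discount each cash flow and weight by its year:
  t   CF        PV=CF/(1+0.0805)^t    t·PV
  1     1,500.00     1,388.2462     1,388.2462
  2     1,500.00     1,284.8183     2,569.6366
  3     1,500.00     1,189.0961     3,567.2882
  4     1,500.00     1,100.5054     4,402.0216
  5     1,500.00     1,018.5149     5,092.5747
  6     1,500.00       942.6330     5,655.7979
  7     1,500.00       872.4044     6,106.8310
  8     1,500.00       807.4081     6,459.2646
  9    26,500.00    13,201.4894   118,813.4050
  Σ                 21,805.1158   154,055.0658
Price P = Σ PV = 21,805.1158.
Macaulay duration = Σ(t·PV) / P = 154,055.0658 / 21,805.1158 = 7.06509 years.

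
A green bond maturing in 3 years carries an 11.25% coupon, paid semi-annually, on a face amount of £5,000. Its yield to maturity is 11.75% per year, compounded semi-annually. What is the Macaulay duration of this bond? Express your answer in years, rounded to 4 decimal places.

Periodic yield y = 0.05875. Discount each cash flow and weight by its period:
  t   CF        PV=CF/(1+0.05875)^t    t·PV
  1       281.25       265.6434       265.6434
  2       281.25       250.9029       501.8058
  3       281.25       236.9803       710.9409
  4       281.25       223.8303       895.3211
  5       281.25       211.4099     1,057.0497
  6     5,281.25     3,749.5244    22,497.1465
  Σ                  4,938.2913    25,927.9075
Price P = Σ PV = 4,938.2913.
Macaulay duration = Σ(t·PV) / P = 25,927.9075 / 4,938.2913 = 5.25038 half-year periods.
In years: 5.25038 / 2 = 2.62519 years.

2.6252 years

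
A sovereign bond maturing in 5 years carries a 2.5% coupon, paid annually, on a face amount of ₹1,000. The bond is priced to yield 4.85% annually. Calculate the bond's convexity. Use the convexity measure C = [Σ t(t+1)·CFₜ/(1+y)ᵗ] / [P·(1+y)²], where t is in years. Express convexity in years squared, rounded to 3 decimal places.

With y = 0.0485:
  t   CF        PV=CF/(1+0.0485)^t    t·PV        t(t+1)·PV
  1        25.00        23.8436        23.8436          47.6872
  2        25.00        22.7407        45.4813         136.4440
  3        25.00        21.6888        65.0663         260.2651
  4        25.00        20.6855        82.7420         413.7102
  5     1,025.00       808.8755     4,044.3776      24,266.2656
  Σ                    897.8340     4,261.5108      25,124.3721
P = 897.8340.
Convexity = Σ t(t+1)·PV / [P·(1+y)²] = 25,124.3721 / (897.8340 × 1.099352) = 25.45437.

25.454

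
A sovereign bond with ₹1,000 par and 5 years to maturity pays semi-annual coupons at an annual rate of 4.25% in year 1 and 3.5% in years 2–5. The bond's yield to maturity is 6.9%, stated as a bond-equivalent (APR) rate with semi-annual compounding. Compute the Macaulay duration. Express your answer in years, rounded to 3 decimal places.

4.562 years

Periodic yield y = 0.0345. Discount each cash flow and weight by its period:
  t   CF        PV=CF/(1+0.0345)^t    t·PV
  1        21.25        20.5413        20.5413
  2        21.25        19.8563        39.7126
  3        17.50        15.8069        47.4207
  4        17.50        15.2797        61.1190
  5        17.50        14.7702        73.8509
  6        17.50        14.2776        85.6656
  7        17.50        13.8014        96.6101
  8        17.50        13.3412       106.7294
  9        17.50        12.8963       116.0663
  10    1,017.50       724.8188     7,248.1883
  Σ                    865.3897     7,895.9041
Price P = Σ PV = 865.3897.
Macaulay duration = Σ(t·PV) / P = 7,895.9041 / 865.3897 = 9.12410 half-year periods.
In years: 9.12410 / 2 = 4.56205 years.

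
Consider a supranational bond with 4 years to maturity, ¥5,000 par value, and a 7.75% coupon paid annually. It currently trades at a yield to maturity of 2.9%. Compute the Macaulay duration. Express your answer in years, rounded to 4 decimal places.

3.6244 years

Periodic yield y = 0.029. Discount each cash flow and weight by its year:
  t   CF        PV=CF/(1+0.029)^t    t·PV
  1       387.50       376.5792       376.5792
  2       387.50       365.9662       731.9324
  3       387.50       355.6523     1,066.9568
  4     5,387.50     4,805.3584    19,221.4336
  Σ                  5,903.5561    21,396.9020
Price P = Σ PV = 5,903.5561.
Macaulay duration = Σ(t·PV) / P = 21,396.9020 / 5,903.5561 = 3.62441 years.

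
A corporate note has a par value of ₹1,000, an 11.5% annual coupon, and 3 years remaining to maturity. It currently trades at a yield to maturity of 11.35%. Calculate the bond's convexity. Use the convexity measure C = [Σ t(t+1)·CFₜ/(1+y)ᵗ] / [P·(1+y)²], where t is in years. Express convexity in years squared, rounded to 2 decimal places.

8.40

With y = 0.1135:
  t   CF        PV=CF/(1+0.1135)^t    t·PV        t(t+1)·PV
  1       115.00       103.2780       103.2780         206.5559
  2       115.00        92.7507       185.5015         556.5045
  3     1,115.00       807.6147     2,422.8440       9,691.3761
  Σ                  1,003.6434     2,711.6235      10,454.4365
P = 1,003.6434.
Convexity = Σ t(t+1)·PV / [P·(1+y)²] = 10,454.4365 / (1,003.6434 × 1.239882) = 8.40119.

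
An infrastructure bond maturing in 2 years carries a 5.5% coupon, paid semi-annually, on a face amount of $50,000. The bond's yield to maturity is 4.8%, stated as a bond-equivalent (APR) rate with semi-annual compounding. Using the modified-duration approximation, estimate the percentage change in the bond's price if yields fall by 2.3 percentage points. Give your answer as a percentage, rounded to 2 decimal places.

+4.32%

Periodic yield y = 0.024. Modified duration first:
  t   CF        PV=CF/(1+0.024)^t    t·PV
  1     1,375.00     1,342.7734     1,342.7734
  2     1,375.00     1,311.3022     2,622.6044
  3     1,375.00     1,280.5685     3,841.7056
  4    51,375.00    46,725.2903   186,901.1612
  Σ                 50,659.9345   194,708.2446
P = 50,659.9345; D_Mac = 3.84344 half-year periods = 1.92172 yrs; D_mod = 1.92172/(1+0.024) = 1.87668 yrs.
ΔP/P ≈ -D_mod · Δy = -1.87668 × (-0.023) = +0.043164 = +4.3164%.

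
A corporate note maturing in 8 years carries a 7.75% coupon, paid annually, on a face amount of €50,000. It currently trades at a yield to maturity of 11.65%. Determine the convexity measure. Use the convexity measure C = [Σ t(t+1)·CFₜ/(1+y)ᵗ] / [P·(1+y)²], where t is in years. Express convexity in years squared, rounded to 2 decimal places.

With y = 0.1165:
  t   CF        PV=CF/(1+0.1165)^t    t·PV        t(t+1)·PV
  1     3,875.00     3,470.6673     3,470.6673       6,941.3345
  2     3,875.00     3,108.5242     6,217.0484      18,651.1452
  3     3,875.00     2,784.1686     8,352.5057      33,410.0227
  4     3,875.00     2,493.6575     9,974.6299      49,873.1493
  5     3,875.00     2,233.4594    11,167.2972      67,003.7832
  6     3,875.00     2,000.4115    12,002.4690      84,017.2830
  7     3,875.00     1,791.6807    12,541.7649     100,334.1191
  8    53,875.00    22,310.9192   178,487.3538   1,606,386.1843
  Σ                 40,193.4883   242,213.7361   1,966,617.0212
P = 40,193.4883.
Convexity = Σ t(t+1)·PV / [P·(1+y)²] = 1,966,617.0212 / (40,193.4883 × 1.246572) = 39.25063.

39.25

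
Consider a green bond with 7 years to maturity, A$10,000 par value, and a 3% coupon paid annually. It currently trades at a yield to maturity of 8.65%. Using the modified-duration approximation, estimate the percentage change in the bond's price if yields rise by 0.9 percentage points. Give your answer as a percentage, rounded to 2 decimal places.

-5.21%

Periodic yield y = 0.0865. Modified duration first:
  t   CF        PV=CF/(1+0.0865)^t    t·PV
  1       300.00       276.1160       276.1160
  2       300.00       254.1334       508.2669
  3       300.00       233.9010       701.7030
  4       300.00       215.2793       861.1173
  5       300.00       198.1402       990.7010
  6       300.00       182.3656     1,094.1935
  7    10,300.00     5,762.7411    40,339.1878
  Σ                  7,122.6766    44,771.2854
P = 7,122.6766; D_Mac = 6.28574 yrs; D_mod = 6.28574/(1+0.0865) = 5.78531 yrs.
ΔP/P ≈ -D_mod · Δy = -5.78531 × (+0.009) = -0.052068 = -5.2068%.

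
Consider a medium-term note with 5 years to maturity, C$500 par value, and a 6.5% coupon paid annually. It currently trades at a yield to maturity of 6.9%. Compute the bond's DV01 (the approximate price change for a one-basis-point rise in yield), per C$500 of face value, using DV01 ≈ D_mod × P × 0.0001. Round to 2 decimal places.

Periodic yield y = 0.069.
  t   CF        PV=CF/(1+0.069)^t    t·PV
  1        32.50        30.4022        30.4022
  2        32.50        28.4399        56.8798
  3        32.50        26.6042        79.8126
  4        32.50        24.8870        99.5480
  5       532.50       381.4443     1,907.2213
  Σ                    491.7776     2,173.8639
P = 491.7776; D_Mac = 4.42042 yrs; D_mod = 4.13510 yrs.
DV01 ≈ 4.13510 × 491.7776 × 0.0001 = 0.203355.

C$0.20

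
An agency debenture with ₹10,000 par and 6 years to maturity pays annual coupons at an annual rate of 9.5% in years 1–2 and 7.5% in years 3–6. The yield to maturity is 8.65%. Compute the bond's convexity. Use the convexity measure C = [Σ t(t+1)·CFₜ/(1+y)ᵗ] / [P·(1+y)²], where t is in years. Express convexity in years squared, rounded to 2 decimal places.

27.03

With y = 0.0865:
  t   CF        PV=CF/(1+0.0865)^t    t·PV        t(t+1)·PV
  1       950.00       874.3672       874.3672       1,748.7345
  2       950.00       804.7559     1,609.5117       4,828.5351
  3       750.00       584.7525     1,754.2574       7,017.0297
  4       750.00       538.1983     2,152.7933      10,763.9665
  5       750.00       495.3505     2,476.7525      14,860.5152
  6    10,750.00     6,534.7666    39,208.5996     274,460.1970
  Σ                  9,832.1910    48,076.2818     313,678.9779
P = 9,832.1910.
Convexity = Σ t(t+1)·PV / [P·(1+y)²] = 313,678.9779 / (9,832.1910 × 1.180482) = 27.02562.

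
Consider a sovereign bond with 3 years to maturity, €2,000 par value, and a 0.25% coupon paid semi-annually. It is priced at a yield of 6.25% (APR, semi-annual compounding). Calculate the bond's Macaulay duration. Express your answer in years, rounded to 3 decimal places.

Periodic yield y = 0.03125. Discount each cash flow and weight by its period:
  t   CF        PV=CF/(1+0.03125)^t    t·PV
  1         2.50         2.4242         2.4242
  2         2.50         2.3508         4.7016
  3         2.50         2.2795         6.8386
  4         2.50         2.2105         8.8419
  5         2.50         2.1435        10.7174
  6     2,002.50     1,664.9023     9,989.4138
  Σ                  1,676.3108    10,022.9376
Price P = Σ PV = 1,676.3108.
Macaulay duration = Σ(t·PV) / P = 10,022.9376 / 1,676.3108 = 5.97916 half-year periods.
In years: 5.97916 / 2 = 2.98958 years.

2.990 years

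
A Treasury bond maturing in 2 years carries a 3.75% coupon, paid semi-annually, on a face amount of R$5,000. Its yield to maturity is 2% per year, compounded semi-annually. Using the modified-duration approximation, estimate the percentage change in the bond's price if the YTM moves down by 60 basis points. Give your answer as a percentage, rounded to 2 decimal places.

+1.16%

Periodic yield y = 0.01. Modified duration first:
  t   CF        PV=CF/(1+0.01)^t    t·PV
  1        93.75        92.8218        92.8218
  2        93.75        91.9028       183.8055
  3        93.75        90.9928       272.9785
  4     5,093.75     4,894.9936    19,579.9745
  Σ                  5,170.7110    20,129.5803
P = 5,170.7110; D_Mac = 3.89300 half-year periods = 1.94650 yrs; D_mod = 1.94650/(1+0.01) = 1.92723 yrs.
ΔP/P ≈ -D_mod · Δy = -1.92723 × (-0.006) = +0.011563 = +1.1563%.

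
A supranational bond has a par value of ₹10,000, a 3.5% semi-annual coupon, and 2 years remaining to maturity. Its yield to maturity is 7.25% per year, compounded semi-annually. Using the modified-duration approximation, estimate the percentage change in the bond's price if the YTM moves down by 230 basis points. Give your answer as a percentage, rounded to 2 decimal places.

+4.32%

Periodic yield y = 0.03625. Modified duration first:
  t   CF        PV=CF/(1+0.03625)^t    t·PV
  1       175.00       168.8782       168.8782
  2       175.00       162.9705       325.9410
  3       175.00       157.2695       471.8084
  4    10,175.00     8,824.2183    35,296.8732
  Σ                  9,313.3364    36,263.5008
P = 9,313.3364; D_Mac = 3.89372 half-year periods = 1.94686 yrs; D_mod = 1.94686/(1+0.03625) = 1.87875 yrs.
ΔP/P ≈ -D_mod · Δy = -1.87875 × (-0.023) = +0.043211 = +4.3211%.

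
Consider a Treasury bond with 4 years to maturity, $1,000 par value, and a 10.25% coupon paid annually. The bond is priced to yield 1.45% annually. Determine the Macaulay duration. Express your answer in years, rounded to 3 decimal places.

Periodic yield y = 0.0145. Discount each cash flow and weight by its year:
  t   CF        PV=CF/(1+0.0145)^t    t·PV
  1       102.50       101.0350       101.0350
  2       102.50        99.5909       199.1818
  3       102.50        98.1675       294.5025
  4     1,102.50     1,040.8075     4,163.2298
  Σ                  1,339.6009     4,757.9491
Price P = Σ PV = 1,339.6009.
Macaulay duration = Σ(t·PV) / P = 4,757.9491 / 1,339.6009 = 3.55177 years.

3.552 years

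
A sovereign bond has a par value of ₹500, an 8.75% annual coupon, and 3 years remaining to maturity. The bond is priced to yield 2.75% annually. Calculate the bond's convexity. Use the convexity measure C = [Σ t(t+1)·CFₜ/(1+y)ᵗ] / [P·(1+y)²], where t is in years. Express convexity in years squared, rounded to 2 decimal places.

With y = 0.0275:
  t   CF        PV=CF/(1+0.0275)^t    t·PV        t(t+1)·PV
  1        43.75        42.5791        42.5791          85.1582
  2        43.75        41.4395        82.8790         248.6369
  3       543.75       501.2493     1,503.7479       6,014.9916
  Σ                    585.2679     1,629.2060       6,348.7867
P = 585.2679.
Convexity = Σ t(t+1)·PV / [P·(1+y)²] = 6,348.7867 / (585.2679 × 1.055756) = 10.27478.

10.27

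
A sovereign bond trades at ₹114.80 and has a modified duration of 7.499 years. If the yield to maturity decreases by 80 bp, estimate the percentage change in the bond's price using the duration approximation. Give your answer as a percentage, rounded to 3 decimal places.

+5.999%

Duration approximation: ΔP/P ≈ -D_mod · Δy = -7.499 × (-0.008) = +0.059992.
As a percentage: +5.9992%.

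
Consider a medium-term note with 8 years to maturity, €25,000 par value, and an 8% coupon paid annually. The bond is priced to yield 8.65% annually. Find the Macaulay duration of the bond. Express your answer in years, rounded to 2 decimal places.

Periodic yield y = 0.0865. Discount each cash flow and weight by its year:
  t   CF        PV=CF/(1+0.0865)^t    t·PV
  1     2,000.00     1,840.7731     1,840.7731
  2     2,000.00     1,694.2228     3,388.4457
  3     2,000.00     1,559.3399     4,678.0198
  4     2,000.00     1,435.1955     5,740.7821
  5     2,000.00     1,320.9347     6,604.6734
  6     2,000.00     1,215.7705     7,294.6232
  7     2,000.00     1,118.9789     7,832.8520
  8    27,000.00    13,903.5569   111,228.4553
  Σ                 24,088.7724   148,608.6246
Price P = Σ PV = 24,088.7724.
Macaulay duration = Σ(t·PV) / P = 148,608.6246 / 24,088.7724 = 6.16921 years.

6.17 years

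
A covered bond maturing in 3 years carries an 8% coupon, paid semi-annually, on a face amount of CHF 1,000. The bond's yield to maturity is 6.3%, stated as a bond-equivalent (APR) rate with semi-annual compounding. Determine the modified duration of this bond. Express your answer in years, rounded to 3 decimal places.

2.650 years

Periodic yield y = 0.0315. First find Macaulay duration:
  t   CF        PV=CF/(1+0.0315)^t    t·PV
  1        40.00        38.7785        38.7785
  2        40.00        37.5943        75.1885
  3        40.00        36.4462       109.3386
  4        40.00        35.3332       141.3328
  5        40.00        34.2542       171.2710
  6     1,040.00       863.4117     5,180.4704
  Σ                  1,045.8181     5,716.3798
P = 1,045.8181; Macaulay duration = 5,716.3798 / 1,045.8181 = 5.46594 half-year periods = 2.73297 years.
Modified duration = D_Mac / (1 + y) = 2.73297 / 1.0315 = 2.64951 years.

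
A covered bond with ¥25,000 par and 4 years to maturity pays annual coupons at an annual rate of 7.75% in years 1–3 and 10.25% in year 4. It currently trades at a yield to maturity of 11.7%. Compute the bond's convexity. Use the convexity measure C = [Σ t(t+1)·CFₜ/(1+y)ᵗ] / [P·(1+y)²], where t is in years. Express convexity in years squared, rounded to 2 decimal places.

13.73

With y = 0.117:
  t   CF        PV=CF/(1+0.117)^t    t·PV        t(t+1)·PV
  1     1,937.50     1,734.5568     1,734.5568       3,469.1137
  2     1,937.50     1,552.8709     3,105.7419       9,317.2257
  3     1,937.50     1,390.2157     4,170.6471      16,682.5885
  4    27,562.50    17,705.4070    70,821.6280     354,108.1399
  Σ                 22,383.0505    79,832.5739     383,577.0678
P = 22,383.0505.
Convexity = Σ t(t+1)·PV / [P·(1+y)²] = 383,577.0678 / (22,383.0505 × 1.247689) = 13.73495.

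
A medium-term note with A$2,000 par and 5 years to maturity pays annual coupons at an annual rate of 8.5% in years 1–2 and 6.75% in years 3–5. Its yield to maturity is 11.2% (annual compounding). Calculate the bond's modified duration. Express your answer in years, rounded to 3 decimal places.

3.817 years

Periodic yield y = 0.112. First find Macaulay duration:
  t   CF        PV=CF/(1+0.112)^t    t·PV
  1       170.00       152.8777       152.8777
  2       170.00       137.4799       274.9599
  3       135.00        98.1792       294.5375
  4       135.00        88.2906       353.1625
  5     2,135.00     1,255.6654     6,278.3272
  Σ                  1,732.4929     7,353.8649
P = 1,732.4929; Macaulay duration = 7,353.8649 / 1,732.4929 = 4.24467 years.
Modified duration = D_Mac / (1 + y) = 4.24467 / 1.112 = 3.81715 years.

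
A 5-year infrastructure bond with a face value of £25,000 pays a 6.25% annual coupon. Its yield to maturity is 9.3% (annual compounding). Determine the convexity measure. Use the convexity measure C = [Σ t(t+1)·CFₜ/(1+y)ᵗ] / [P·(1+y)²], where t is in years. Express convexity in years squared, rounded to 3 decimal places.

21.169

With y = 0.093:
  t   CF        PV=CF/(1+0.093)^t    t·PV        t(t+1)·PV
  1     1,562.50     1,429.5517     1,429.5517       2,859.1034
  2     1,562.50     1,307.9155     2,615.8311       7,847.4933
  3     1,562.50     1,196.6290     3,589.8871      14,359.5485
  4     1,562.50     1,094.8116     4,379.2463      21,896.2314
  5    26,562.50    17,028.1763    85,140.8814     510,845.2886
  Σ                 22,057.0841    97,155.3976     557,807.6652
P = 22,057.0841.
Convexity = Σ t(t+1)·PV / [P·(1+y)²] = 557,807.6652 / (22,057.0841 × 1.194649) = 21.16879.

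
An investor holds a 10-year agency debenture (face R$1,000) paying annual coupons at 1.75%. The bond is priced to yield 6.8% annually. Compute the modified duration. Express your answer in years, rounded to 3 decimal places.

Periodic yield y = 0.068. First find Macaulay duration:
  t   CF        PV=CF/(1+0.068)^t    t·PV
  1        17.50        16.3858        16.3858
  2        17.50        15.3425        30.6850
  3        17.50        14.3656        43.0969
  4        17.50        13.4510        53.8038
  5        17.50        12.5945        62.9726
  6        17.50        11.7926        70.7558
  7        17.50        11.0418        77.2925
  8        17.50        10.3387        82.7100
  9        17.50         9.6805        87.1243
  10    1,017.50       527.0137     5,270.1368
  Σ                    642.0067     5,794.9634
P = 642.0067; Macaulay duration = 5,794.9634 / 642.0067 = 9.02633 years.
Modified duration = D_Mac / (1 + y) = 9.02633 / 1.068 = 8.45162 years.

8.452 years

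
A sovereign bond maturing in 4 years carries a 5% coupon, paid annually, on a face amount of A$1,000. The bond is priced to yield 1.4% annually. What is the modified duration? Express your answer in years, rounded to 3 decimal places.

Periodic yield y = 0.014. First find Macaulay duration:
  t   CF        PV=CF/(1+0.014)^t    t·PV
  1        50.00        49.3097        49.3097
  2        50.00        48.6289        97.2577
  3        50.00        47.9575       143.8724
  4     1,050.00       993.2018     3,972.8070
  Σ                  1,139.0977     4,263.2468
P = 1,139.0977; Macaulay duration = 4,263.2468 / 1,139.0977 = 3.74265 years.
Modified duration = D_Mac / (1 + y) = 3.74265 / 1.014 = 3.69098 years.

3.691 years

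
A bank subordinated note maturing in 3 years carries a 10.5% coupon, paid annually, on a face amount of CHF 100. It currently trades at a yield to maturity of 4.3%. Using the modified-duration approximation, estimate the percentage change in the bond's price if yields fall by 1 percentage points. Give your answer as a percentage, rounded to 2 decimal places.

+2.63%

Periodic yield y = 0.043. Modified duration first:
  t   CF        PV=CF/(1+0.043)^t    t·PV
  1        10.50        10.0671        10.0671
  2        10.50         9.6521        19.3041
  3       110.50        97.3889       292.1666
  Σ                    117.1081       321.5379
P = 117.1081; D_Mac = 2.74565 yrs; D_mod = 2.74565/(1+0.043) = 2.63246 yrs.
ΔP/P ≈ -D_mod · Δy = -2.63246 × (-0.01) = +0.026325 = +2.6325%.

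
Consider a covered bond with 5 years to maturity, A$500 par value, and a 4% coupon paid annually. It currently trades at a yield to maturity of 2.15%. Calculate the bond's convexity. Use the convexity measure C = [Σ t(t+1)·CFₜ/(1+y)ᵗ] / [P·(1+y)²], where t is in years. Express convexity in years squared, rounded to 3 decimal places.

26.053

With y = 0.0215:
  t   CF        PV=CF/(1+0.0215)^t    t·PV        t(t+1)·PV
  1        20.00        19.5791        19.5791          39.1581
  2        20.00        19.1670        38.3339         115.0018
  3        20.00        18.7635        56.2906         225.1625
  4        20.00        18.3686        73.4745         367.3724
  5       520.00       467.5322     2,337.6608      14,025.9648
  Σ                    543.4103     2,525.3389      14,772.6595
P = 543.4103.
Convexity = Σ t(t+1)·PV / [P·(1+y)²] = 14,772.6595 / (543.4103 × 1.043462) = 26.05278.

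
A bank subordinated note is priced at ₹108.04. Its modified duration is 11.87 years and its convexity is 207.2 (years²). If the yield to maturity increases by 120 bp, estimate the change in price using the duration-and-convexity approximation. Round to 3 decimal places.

-₹13.777

Duration effect: -D_mod·Δy = -11.87 × (+0.012) = -0.142440
Convexity effect: ½·C·(Δy)² = 0.5 × 207.2 × (0.012)² = +0.0149184
ΔP/P ≈ -0.142440 + 0.0149184 = -0.1275216
ΔP ≈ 108.04 × (-0.1275216) = -13.777433664.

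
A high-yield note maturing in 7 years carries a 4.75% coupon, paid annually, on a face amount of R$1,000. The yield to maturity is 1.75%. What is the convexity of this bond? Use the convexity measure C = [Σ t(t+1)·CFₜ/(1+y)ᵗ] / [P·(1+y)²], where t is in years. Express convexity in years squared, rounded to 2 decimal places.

45.91

With y = 0.0175:
  t   CF        PV=CF/(1+0.0175)^t    t·PV        t(t+1)·PV
  1        47.50        46.6830        46.6830          93.3661
  2        47.50        45.8801        91.7603         275.2809
  3        47.50        45.0911       135.2732         541.0926
  4        47.50        44.3155       177.2621         886.3106
  5        47.50        43.5533       217.7667       1,306.6004
  6        47.50        42.8043       256.8256       1,797.7794
  7     1,047.50       927.7119     6,493.9830      51,951.8639
  Σ                  1,196.0392     7,419.5539      56,852.2938
P = 1,196.0392.
Convexity = Σ t(t+1)·PV / [P·(1+y)²] = 56,852.2938 / (1,196.0392 × 1.035306) = 45.91279.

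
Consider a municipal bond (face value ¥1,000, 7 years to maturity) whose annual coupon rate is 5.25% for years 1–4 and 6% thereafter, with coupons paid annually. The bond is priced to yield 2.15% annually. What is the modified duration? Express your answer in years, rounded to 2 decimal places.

6.00 years

Periodic yield y = 0.0215. First find Macaulay duration:
  t   CF        PV=CF/(1+0.0215)^t    t·PV
  1        52.50        51.3950        51.3950
  2        52.50        50.3133       100.6265
  3        52.50        49.2543       147.7629
  4        52.50        48.2176       192.8705
  5        60.00        53.9460       269.7301
  6        60.00        52.8106       316.8635
  7     1,060.00       913.3501     6,393.4505
  Σ                  1,219.2869     7,472.6991
P = 1,219.2869; Macaulay duration = 7,472.6991 / 1,219.2869 = 6.12875 years.
Modified duration = D_Mac / (1 + y) = 6.12875 / 1.0215 = 5.99975 years.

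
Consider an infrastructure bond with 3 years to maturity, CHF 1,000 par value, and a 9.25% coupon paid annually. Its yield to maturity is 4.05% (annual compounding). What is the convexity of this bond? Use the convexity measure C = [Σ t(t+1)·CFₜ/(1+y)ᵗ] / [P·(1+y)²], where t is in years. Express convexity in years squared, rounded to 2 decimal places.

9.95

With y = 0.0405:
  t   CF        PV=CF/(1+0.0405)^t    t·PV        t(t+1)·PV
  1        92.50        88.8996        88.8996         177.7991
  2        92.50        85.4393       170.8786         512.6357
  3     1,092.50       969.8291     2,909.4872      11,637.9487
  Σ                  1,144.1679     3,169.2653      12,328.3835
P = 1,144.1679.
Convexity = Σ t(t+1)·PV / [P·(1+y)²] = 12,328.3835 / (1,144.1679 × 1.082640) = 9.95250.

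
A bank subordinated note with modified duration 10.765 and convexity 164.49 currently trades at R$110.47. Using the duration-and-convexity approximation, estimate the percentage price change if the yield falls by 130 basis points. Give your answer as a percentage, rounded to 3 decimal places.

+15.384%

Duration effect: -D_mod·Δy = -10.765 × (-0.013) = +0.139945
Convexity effect: ½·C·(Δy)² = 0.5 × 164.49 × (-0.013)² = +0.013899405
ΔP/P ≈ +0.139945 + 0.013899405 = +0.153844405
= +15.3844405%.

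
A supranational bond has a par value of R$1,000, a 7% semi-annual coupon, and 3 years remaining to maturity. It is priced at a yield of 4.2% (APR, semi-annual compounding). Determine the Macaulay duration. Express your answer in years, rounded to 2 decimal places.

Periodic yield y = 0.021. Discount each cash flow and weight by its period:
  t   CF        PV=CF/(1+0.021)^t    t·PV
  1        35.00        34.2801        34.2801
  2        35.00        33.5750        67.1501
  3        35.00        32.8845        98.6534
  4        35.00        32.2081       128.8324
  5        35.00        31.5456       157.7282
  6     1,035.00       913.6627     5,481.9762
  Σ                  1,078.1561     5,968.6204
Price P = Σ PV = 1,078.1561.
Macaulay duration = Σ(t·PV) / P = 5,968.6204 / 1,078.1561 = 5.53595 half-year periods.
In years: 5.53595 / 2 = 2.76798 years.

2.77 years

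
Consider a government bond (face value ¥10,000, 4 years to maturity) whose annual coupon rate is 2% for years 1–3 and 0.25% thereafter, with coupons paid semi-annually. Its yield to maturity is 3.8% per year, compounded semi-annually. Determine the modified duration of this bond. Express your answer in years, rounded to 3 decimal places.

Periodic yield y = 0.019. First find Macaulay duration:
  t   CF        PV=CF/(1+0.019)^t    t·PV
  1       100.00        98.1354        98.1354
  2       100.00        96.3056       192.6112
  3       100.00        94.5099       283.5298
  4       100.00        92.7477       370.9909
  5       100.00        91.0184       455.0919
  6       100.00        89.3213       535.9276
  7        12.50        10.9570        76.6988
  8    10,012.50     8,612.8931    68,903.1448
  Σ                  9,185.8884    70,916.1305
P = 9,185.8884; Macaulay duration = 70,916.1305 / 9,185.8884 = 7.72012 half-year periods = 3.86006 years.
Modified duration = D_Mac / (1 + y) = 3.86006 / 1.019 = 3.78808 years.

3.788 years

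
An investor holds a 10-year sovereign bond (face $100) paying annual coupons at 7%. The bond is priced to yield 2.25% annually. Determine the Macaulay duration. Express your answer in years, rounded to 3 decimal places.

7.955 years

Periodic yield y = 0.0225. Discount each cash flow and weight by its year:
  t   CF        PV=CF/(1+0.0225)^t    t·PV
  1         7.00         6.8460         6.8460
  2         7.00         6.6953        13.3906
  3         7.00         6.5480        19.6440
  4         7.00         6.4039        25.6156
  5         7.00         6.2630        31.3149
  6         7.00         6.1252        36.7510
  7         7.00         5.9904        41.9327
  8         7.00         5.8586        46.8685
  9         7.00         5.7297        51.5669
  10      107.00        85.6546       856.5458
  Σ                    142.1145     1,130.4761
Price P = Σ PV = 142.1145.
Macaulay duration = Σ(t·PV) / P = 1,130.4761 / 142.1145 = 7.95468 years.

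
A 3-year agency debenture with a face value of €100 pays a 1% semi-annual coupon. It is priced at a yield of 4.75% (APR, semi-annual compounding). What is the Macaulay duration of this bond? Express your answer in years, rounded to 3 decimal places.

2.960 years

Periodic yield y = 0.02375. Discount each cash flow and weight by its period:
  t   CF        PV=CF/(1+0.02375)^t    t·PV
  1         0.50         0.4884         0.4884
  2         0.50         0.4771         0.9541
  3         0.50         0.4660         1.3980
  4         0.50         0.4552         1.8208
  5         0.50         0.4446         2.2232
  6       100.50        87.2977       523.7859
  Σ                     89.6290       530.6704
Price P = Σ PV = 89.6290.
Macaulay duration = Σ(t·PV) / P = 530.6704 / 89.6290 = 5.92075 half-year periods.
In years: 5.92075 / 2 = 2.96037 years.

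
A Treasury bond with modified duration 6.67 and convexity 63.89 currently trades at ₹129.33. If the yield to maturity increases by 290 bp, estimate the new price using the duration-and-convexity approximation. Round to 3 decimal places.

₹107.788

Duration effect: -D_mod·Δy = -6.67 × (+0.029) = -0.193430
Convexity effect: ½·C·(Δy)² = 0.5 × 63.89 × (0.029)² = +0.026865745
ΔP/P ≈ -0.193430 + 0.026865745 = -0.166564255
New price ≈ 129.33 × (1 - 0.166564255) = 107.78824490085.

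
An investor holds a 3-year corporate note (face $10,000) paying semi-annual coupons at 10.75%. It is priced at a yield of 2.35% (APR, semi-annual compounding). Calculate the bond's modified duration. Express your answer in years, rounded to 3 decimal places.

Periodic yield y = 0.01175. First find Macaulay duration:
  t   CF        PV=CF/(1+0.01175)^t    t·PV
  1       537.50       531.2577       531.2577
  2       537.50       525.0879     1,050.1759
  3       537.50       518.9898     1,556.9694
  4       537.50       512.9625     2,051.8500
  5       537.50       507.0052     2,535.0259
  6    10,537.50     9,824.2252    58,945.3512
  Σ                 12,419.5284    66,670.6302
P = 12,419.5284; Macaulay duration = 66,670.6302 / 12,419.5284 = 5.36821 half-year periods = 2.68410 years.
Modified duration = D_Mac / (1 + y) = 2.68410 / 1.01175 = 2.65293 years.

2.653 years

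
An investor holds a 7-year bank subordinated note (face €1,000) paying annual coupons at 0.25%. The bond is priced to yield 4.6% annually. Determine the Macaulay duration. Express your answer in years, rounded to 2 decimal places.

6.94 years

Periodic yield y = 0.046. Discount each cash flow and weight by its year:
  t   CF        PV=CF/(1+0.046)^t    t·PV
  1         2.50         2.3901         2.3901
  2         2.50         2.2849         4.5699
  3         2.50         2.1845         6.5534
  4         2.50         2.0884         8.3536
  5         2.50         1.9966         9.9828
  6         2.50         1.9088        11.4525
  7     1,002.50       731.7498     5,122.2483
  Σ                    744.6029     5,165.5506
Price P = Σ PV = 744.6029.
Macaulay duration = Σ(t·PV) / P = 5,165.5506 / 744.6029 = 6.93732 years.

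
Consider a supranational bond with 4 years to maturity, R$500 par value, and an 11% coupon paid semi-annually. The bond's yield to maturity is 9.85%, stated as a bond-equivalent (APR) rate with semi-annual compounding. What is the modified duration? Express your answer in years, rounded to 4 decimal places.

Periodic yield y = 0.04925. First find Macaulay duration:
  t   CF        PV=CF/(1+0.04925)^t    t·PV
  1        27.50        26.2092        26.2092
  2        27.50        24.9790        49.9580
  3        27.50        23.8065        71.4195
  4        27.50        22.6891        90.7563
  5        27.50        21.6241       108.1204
  6        27.50        20.6091       123.6545
  7        27.50        19.6417       137.4921
  8       527.50       359.0795     2,872.6362
  Σ                    518.6382     3,480.2463
P = 518.6382; Macaulay duration = 3,480.2463 / 518.6382 = 6.71035 half-year periods = 3.35518 years.
Modified duration = D_Mac / (1 + y) = 3.35518 / 1.04925 = 3.19769 years.

3.1977 years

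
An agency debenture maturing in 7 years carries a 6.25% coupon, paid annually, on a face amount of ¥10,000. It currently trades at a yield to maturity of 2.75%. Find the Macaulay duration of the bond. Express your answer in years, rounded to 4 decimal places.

Periodic yield y = 0.0275. Discount each cash flow and weight by its year:
  t   CF        PV=CF/(1+0.0275)^t    t·PV
  1       625.00       608.2725       608.2725
  2       625.00       591.9927     1,183.9854
  3       625.00       576.1486     1,728.4459
  4       625.00       560.7286     2,242.9143
  5       625.00       545.7212     2,728.6062
  6       625.00       531.1156     3,186.6934
  7    10,625.00     8,787.3136    61,511.1951
  Σ                 12,201.2928    73,190.1129
Price P = Σ PV = 12,201.2928.
Macaulay duration = Σ(t·PV) / P = 73,190.1129 / 12,201.2928 = 5.99855 years.

5.9986 years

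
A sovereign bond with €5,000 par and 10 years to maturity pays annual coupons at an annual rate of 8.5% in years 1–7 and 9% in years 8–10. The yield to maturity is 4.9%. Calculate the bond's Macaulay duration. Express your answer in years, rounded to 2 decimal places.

Periodic yield y = 0.049. Discount each cash flow and weight by its year:
  t   CF        PV=CF/(1+0.049)^t    t·PV
  1       425.00       405.1478       405.1478
  2       425.00       386.2228       772.4457
  3       425.00       368.1819     1,104.5458
  4       425.00       350.9837     1,403.9349
  5       425.00       334.5889     1,672.9443
  6       425.00       318.9598     1,913.7590
  7       425.00       304.0609     2,128.4260
  8       450.00       306.9083     2,455.2663
  9       450.00       292.5722     2,633.1502
  10    5,450.00     3,377.8598    33,778.5980
  Σ                  6,445.4861    48,268.2179
Price P = Σ PV = 6,445.4861.
Macaulay duration = Σ(t·PV) / P = 48,268.2179 / 6,445.4861 = 7.48869 years.

7.49 years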